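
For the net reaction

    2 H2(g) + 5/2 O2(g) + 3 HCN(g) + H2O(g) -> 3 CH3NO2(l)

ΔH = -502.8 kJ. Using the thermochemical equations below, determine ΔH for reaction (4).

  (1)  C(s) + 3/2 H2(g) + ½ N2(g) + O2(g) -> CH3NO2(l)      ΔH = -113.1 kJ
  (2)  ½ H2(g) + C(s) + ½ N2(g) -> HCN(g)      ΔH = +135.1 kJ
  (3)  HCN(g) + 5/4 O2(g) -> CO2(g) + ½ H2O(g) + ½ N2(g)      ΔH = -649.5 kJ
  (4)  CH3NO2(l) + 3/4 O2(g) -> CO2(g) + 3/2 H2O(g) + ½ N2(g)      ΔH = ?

(1) × 2: (2)·(-113.1) = -226.2 kJ
(2) reversed and × 2: (-2)·(+135.1) = -270.2 kJ
(3) as written: -649.5 kJ
(4) reversed: contributes −x
-502.8 = (-226.2) + (-270.2) + (-649.5) − x
x = (-502.8 − (-1145.9)) / (-1) = -643.1 kJ

ΔH = -643.1 kJ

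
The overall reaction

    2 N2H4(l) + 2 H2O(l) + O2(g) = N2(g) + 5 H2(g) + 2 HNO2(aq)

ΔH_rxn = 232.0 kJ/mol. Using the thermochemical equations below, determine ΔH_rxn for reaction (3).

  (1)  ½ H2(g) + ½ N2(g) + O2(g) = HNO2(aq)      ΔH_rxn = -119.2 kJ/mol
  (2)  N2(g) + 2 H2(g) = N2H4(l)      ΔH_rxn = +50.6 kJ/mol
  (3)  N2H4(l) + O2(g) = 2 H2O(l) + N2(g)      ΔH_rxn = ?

(1) × 2: (2)·(-119.2) = -238.4 kJ/mol
(2) reversed and × 3: (-3)·(+50.6) = -151.8 kJ/mol
(3) reversed: contributes −x
+232.0 = (-238.4) + (-151.8) − x
x = (+232.0 − (-390.2)) / (-1) = -622.2 kJ/mol

ΔH_rxn = -622.2 kJ/mol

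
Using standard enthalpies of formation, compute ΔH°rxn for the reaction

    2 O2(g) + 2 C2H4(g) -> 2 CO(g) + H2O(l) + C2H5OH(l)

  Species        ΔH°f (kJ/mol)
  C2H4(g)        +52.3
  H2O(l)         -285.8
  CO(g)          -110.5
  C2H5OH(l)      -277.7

ΔH°rxn = Σ nΔHf°(products) − Σ nΔHf°(reactants).
Products: 2·(-110.5) + 1·(-285.8) + 1·(-277.7) = -784.5
Reactants: 2·(+0.0) + 2·(+52.3) = +104.6
ΔH°rxn = (-784.5) − (+104.6) = -889.1 kJ/mol

ΔH°rxn = -889.1 kJ/mol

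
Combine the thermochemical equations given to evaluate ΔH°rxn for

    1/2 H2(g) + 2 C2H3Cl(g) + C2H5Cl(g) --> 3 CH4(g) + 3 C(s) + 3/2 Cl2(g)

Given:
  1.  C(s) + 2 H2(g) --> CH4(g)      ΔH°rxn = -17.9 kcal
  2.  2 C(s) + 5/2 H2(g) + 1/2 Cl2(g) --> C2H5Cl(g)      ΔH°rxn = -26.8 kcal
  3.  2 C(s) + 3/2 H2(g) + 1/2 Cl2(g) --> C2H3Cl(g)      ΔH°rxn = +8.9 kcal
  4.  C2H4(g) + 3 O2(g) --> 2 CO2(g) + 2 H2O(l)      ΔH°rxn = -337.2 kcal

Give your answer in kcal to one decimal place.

ΔH°rxn = -44.7 kcal

eq. 1 × 3 (scale by 3 for the 3 CH4(g)): (3)·(-17.9) = -53.7 kcal
eq. 2 reversed (C2H5Cl(g) must end up as a reactant): +26.8 kcal
eq. 3 reversed and × 2 (C2H3Cl(g) must end up as a reactant; scale by 2 for the 2 C2H3Cl(g)): (-2)·(+8.9) = -17.8 kcal
eq. 4: not needed (O2(g) appears nowhere else).
ΔH°rxn = (-53.7) + (+26.8) + (-17.8) = -44.7 kcal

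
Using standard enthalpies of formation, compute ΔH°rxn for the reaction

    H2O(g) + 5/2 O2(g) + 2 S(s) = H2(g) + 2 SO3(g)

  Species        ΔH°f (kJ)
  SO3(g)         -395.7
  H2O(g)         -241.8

ΔH°rxn = -549.6 kJ

Products: 1·(+0.0) + 2·(-395.7) = -791.4
Reactants: 1·(-241.8) + 5/2·(+0.0) + 2·(+0.0) = -241.8
ΔH°rxn = (-791.4) − (-241.8) = -549.6 kJ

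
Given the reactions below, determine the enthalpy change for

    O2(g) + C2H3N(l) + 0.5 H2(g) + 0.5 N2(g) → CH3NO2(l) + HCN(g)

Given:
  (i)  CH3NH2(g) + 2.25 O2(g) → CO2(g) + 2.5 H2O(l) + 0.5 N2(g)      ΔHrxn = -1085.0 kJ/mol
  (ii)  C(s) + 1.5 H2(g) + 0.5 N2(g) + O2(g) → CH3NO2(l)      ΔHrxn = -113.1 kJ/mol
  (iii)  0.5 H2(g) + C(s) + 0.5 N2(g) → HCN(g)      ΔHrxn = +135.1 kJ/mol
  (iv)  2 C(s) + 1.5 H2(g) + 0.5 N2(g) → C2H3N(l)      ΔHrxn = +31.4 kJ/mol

ΔHrxn = -9.4 kJ/mol

(i): not needed (CO2(g) appears nowhere else).
(ii) as written (CH3NO2(l) already on the product side): -113.1 kJ/mol
(iii) as written (HCN(g) already on the product side): +135.1 kJ/mol
(iv) reversed (C2H3N(l) must end up as a reactant): -31.4 kJ/mol
Since enthalpy is a state function, ΔHrxn = (-113.1) + (+135.1) + (-31.4) = -9.4 kJ/mol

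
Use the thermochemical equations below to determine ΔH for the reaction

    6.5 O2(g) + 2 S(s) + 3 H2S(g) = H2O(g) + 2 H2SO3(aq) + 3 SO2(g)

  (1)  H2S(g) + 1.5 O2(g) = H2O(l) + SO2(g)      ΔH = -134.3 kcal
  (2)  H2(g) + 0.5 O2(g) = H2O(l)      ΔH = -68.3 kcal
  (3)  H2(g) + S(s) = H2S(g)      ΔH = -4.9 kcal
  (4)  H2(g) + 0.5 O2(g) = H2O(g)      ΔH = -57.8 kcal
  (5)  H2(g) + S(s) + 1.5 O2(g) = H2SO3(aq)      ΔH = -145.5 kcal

ΔH = -546.8 kcal

(1) × 3: (3)·(-134.3) = -402.9 kcal
(2) reversed and × 3: (-3)·(-68.3) = +204.9 kcal
(3): not needed.
(4) as written: -57.8 kcal
(5) × 2: (2)·(-145.5) = -291.0 kcal
ΔH = (-402.9) + (+204.9) + (-57.8) + (-291.0) = -546.8 kcal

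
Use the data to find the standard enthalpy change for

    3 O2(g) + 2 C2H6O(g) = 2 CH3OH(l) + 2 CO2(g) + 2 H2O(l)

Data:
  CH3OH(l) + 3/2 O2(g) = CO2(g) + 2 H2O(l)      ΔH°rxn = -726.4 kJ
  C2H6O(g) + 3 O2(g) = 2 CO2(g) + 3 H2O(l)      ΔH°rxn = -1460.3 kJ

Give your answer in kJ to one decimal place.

equation 1 reversed and × 2 (CH3OH(l) must end up as a product; scale by 2 for the 2 CH3OH(l)): (-2)·(-726.4) = +1452.8 kJ
equation 2 × 2 (×2 to match 2 C2H6O(g) in the target): (2)·(-1460.3) = -2920.6 kJ
ΔH°rxn = (+1452.8) + (-2920.6) = -1467.8 kJ

ΔH°rxn = -1467.8 kJ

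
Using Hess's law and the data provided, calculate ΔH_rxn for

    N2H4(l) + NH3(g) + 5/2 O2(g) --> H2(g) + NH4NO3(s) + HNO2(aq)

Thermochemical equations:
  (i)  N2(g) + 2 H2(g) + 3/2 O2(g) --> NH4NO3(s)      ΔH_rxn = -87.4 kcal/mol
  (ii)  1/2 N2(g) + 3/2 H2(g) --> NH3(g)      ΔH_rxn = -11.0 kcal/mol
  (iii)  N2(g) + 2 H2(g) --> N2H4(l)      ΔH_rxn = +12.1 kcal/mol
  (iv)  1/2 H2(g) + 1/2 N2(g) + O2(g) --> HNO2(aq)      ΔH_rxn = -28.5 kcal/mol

(i) as written (NH4NO3(s) already on the product side): -87.4 kcal/mol
(ii) reversed (NH3(g) must end up as a reactant): +11.0 kcal/mol
(iii) reversed (reverse to put N2H4(l) on the reactant side): -12.1 kcal/mol
(iv) as written (HNO2(aq) already on the product side): -28.5 kcal/mol
By Hess's law, ΔH_rxn = (1)·(-87.4) + (-1)·(-11.0) + (-1)·(+12.1) + (1)·(-28.5) = -117.0 kcal/mol

ΔH_rxn = -117.0 kcal/mol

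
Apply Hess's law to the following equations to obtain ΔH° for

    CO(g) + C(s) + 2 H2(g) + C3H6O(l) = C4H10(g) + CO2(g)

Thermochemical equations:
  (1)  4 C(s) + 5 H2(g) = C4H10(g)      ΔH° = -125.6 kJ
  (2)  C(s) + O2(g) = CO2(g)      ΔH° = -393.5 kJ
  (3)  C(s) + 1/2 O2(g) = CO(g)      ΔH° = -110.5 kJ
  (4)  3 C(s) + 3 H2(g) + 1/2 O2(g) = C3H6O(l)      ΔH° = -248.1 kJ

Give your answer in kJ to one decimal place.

(1) as written (C4H10(g) already on the product side): -125.6 kJ
(2) as written (CO2(g) already on the product side): -393.5 kJ
(3) reversed (reverse to put CO(g) on the reactant side): +110.5 kJ
(4) reversed (C3H6O(l) must end up as a reactant): +248.1 kJ
ΔH° = (1)·(-125.6) + (1)·(-393.5) + (-1)·(-110.5) + (-1)·(-248.1) = -160.5 kJ

ΔH° = -160.5 kJ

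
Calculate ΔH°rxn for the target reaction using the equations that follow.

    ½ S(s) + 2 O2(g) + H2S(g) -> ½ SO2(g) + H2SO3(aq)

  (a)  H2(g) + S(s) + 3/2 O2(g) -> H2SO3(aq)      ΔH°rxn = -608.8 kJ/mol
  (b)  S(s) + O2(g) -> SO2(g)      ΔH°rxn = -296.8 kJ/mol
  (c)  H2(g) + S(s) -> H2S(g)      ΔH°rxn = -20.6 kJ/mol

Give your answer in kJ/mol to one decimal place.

ΔH°rxn = -736.6 kJ/mol

(a) as written: -608.8 kJ/mol
(b) × 1/2: (1/2)·(-296.8) = -148.4 kJ/mol
(c) reversed: +20.6 kJ/mol
Summing the manipulated equations, ΔH°rxn = (1)·(-608.8) + (1/2)·(-296.8) + (-1)·(-20.6) = -736.6 kJ/mol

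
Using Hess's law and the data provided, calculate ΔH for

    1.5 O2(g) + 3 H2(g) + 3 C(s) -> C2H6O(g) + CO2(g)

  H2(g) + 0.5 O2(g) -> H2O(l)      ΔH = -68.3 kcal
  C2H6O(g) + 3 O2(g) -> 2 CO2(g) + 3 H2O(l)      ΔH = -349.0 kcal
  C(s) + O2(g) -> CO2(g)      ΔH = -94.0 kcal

ΔH = -137.9 kcal

equation 1 × 3: (3)·(-68.3) = -204.9 kcal
equation 2 reversed: +349.0 kcal
equation 3 × 3: (3)·(-94.0) = -282.0 kcal
ΔH = (-204.9) + (+349.0) + (-282.0) = -137.9 kcal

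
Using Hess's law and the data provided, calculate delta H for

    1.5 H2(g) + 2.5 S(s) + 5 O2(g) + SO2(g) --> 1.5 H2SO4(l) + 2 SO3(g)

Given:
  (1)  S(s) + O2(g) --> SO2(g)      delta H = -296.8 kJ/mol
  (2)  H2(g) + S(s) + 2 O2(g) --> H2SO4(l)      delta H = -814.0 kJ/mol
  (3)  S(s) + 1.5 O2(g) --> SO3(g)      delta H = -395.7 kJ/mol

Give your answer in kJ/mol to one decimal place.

delta H = -1715.6 kJ/mol

(1) reversed (reverse to put SO2(g) on the reactant side): +296.8 kJ/mol
(2) × 3/2 (scale by 3/2 for the 3/2 H2SO4(l)): (3/2)·(-814.0) = -1221.0 kJ/mol
(3) × 2 (×2 to match 2 SO3(g) in the target): (2)·(-395.7) = -791.4 kJ/mol
By Hess's law, delta H = (+296.8) + (-1221.0) + (-791.4) = -1715.6 kJ/mol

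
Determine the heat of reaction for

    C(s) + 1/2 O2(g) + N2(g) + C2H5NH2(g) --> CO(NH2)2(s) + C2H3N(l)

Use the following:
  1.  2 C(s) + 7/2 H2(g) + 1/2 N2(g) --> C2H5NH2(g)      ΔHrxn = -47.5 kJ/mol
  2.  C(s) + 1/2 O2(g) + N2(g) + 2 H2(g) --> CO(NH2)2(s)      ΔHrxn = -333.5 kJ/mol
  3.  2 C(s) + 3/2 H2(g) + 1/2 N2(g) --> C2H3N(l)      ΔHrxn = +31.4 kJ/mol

ΔHrxn = -254.6 kJ/mol

eq. 1 reversed (C2H5NH2(g) must end up as a reactant): +47.5 kJ/mol
eq. 2 as written (CO(NH2)2(s) already on the product side): -333.5 kJ/mol
eq. 3 as written (C2H3N(l) already on the product side): +31.4 kJ/mol
ΔHrxn = (-1)·(-47.5) + (1)·(-333.5) + (1)·(+31.4) = -254.6 kJ/mol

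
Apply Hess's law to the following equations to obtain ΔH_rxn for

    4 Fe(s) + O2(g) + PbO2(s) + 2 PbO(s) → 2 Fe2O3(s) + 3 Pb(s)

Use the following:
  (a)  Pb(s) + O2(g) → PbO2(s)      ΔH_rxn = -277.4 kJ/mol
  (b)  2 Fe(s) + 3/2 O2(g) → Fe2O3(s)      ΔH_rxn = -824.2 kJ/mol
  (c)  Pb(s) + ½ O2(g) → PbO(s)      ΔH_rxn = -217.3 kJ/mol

ΔH_rxn = -936.4 kJ/mol

(a) reversed (reverse to put PbO2(s) on the reactant side): +277.4 kJ/mol
(b) × 2 (scale by 2 for the 2 Fe2O3(s)): (2)·(-824.2) = -1648.4 kJ/mol
(c) reversed and × 2 (PbO(s) must end up as a reactant; ×2 to match 2 PbO(s) in the target): (-2)·(-217.3) = +434.6 kJ/mol
Since enthalpy is a state function, ΔH_rxn = (-1)·(-277.4) + (2)·(-824.2) + (-2)·(-217.3) = -936.4 kJ/mol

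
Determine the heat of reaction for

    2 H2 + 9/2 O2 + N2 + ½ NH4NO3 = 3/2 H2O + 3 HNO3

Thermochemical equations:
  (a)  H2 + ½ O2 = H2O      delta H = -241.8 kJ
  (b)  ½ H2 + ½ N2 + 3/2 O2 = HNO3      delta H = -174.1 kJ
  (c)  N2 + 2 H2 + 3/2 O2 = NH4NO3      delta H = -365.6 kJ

(a) × 3/2 (×3/2 to match 3/2 H2O in the target): (3/2)·(-241.8) = -362.7 kJ
(b) × 3 (×3 to match 3 HNO3 in the target): (3)·(-174.1) = -522.3 kJ
(c) reversed and × 1/2 (NH4NO3 must end up as a reactant; scale by 1/2 for the 1/2 NH4NO3): (-1/2)·(-365.6) = +182.8 kJ
Summing the manipulated equations, delta H = (-362.7) + (-522.3) + (+182.8) = -702.2 kJ

delta H = -702.2 kJ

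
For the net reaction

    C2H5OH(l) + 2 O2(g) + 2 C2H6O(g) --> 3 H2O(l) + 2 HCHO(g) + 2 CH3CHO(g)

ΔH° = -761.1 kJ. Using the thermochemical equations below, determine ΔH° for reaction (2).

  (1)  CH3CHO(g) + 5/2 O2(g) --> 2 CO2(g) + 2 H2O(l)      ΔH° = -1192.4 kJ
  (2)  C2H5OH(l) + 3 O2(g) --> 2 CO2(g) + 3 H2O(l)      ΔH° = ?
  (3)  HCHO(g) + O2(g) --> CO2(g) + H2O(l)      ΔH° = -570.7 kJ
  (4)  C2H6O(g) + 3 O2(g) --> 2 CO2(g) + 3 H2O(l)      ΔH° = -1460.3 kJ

(1) reversed and × 2: (-2)·(-1192.4) = +2384.8 kJ
(2) as written: contributes x
(3) reversed and × 2: (-2)·(-570.7) = +1141.4 kJ
(4) × 2: (2)·(-1460.3) = -2920.6 kJ
-761.1 = (+2384.8) + (+1141.4) + (-2920.6) + x
x = (-761.1 − (+605.6)) / (1) = -1366.7 kJ

ΔH° = -1366.7 kJ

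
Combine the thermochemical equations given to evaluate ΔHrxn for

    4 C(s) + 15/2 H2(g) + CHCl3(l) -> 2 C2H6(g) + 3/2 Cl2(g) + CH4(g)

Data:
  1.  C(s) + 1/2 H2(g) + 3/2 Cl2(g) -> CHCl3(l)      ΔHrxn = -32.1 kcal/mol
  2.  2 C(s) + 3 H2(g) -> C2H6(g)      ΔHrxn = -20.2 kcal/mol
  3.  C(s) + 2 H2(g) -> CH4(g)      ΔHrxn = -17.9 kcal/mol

ΔHrxn = -26.2 kcal/mol

eq. 1 reversed: +32.1 kcal/mol
eq. 2 × 2: (2)·(-20.2) = -40.4 kcal/mol
eq. 3 as written: -17.9 kcal/mol
ΔHrxn = (+32.1) + (-40.4) + (-17.9) = -26.2 kcal/mol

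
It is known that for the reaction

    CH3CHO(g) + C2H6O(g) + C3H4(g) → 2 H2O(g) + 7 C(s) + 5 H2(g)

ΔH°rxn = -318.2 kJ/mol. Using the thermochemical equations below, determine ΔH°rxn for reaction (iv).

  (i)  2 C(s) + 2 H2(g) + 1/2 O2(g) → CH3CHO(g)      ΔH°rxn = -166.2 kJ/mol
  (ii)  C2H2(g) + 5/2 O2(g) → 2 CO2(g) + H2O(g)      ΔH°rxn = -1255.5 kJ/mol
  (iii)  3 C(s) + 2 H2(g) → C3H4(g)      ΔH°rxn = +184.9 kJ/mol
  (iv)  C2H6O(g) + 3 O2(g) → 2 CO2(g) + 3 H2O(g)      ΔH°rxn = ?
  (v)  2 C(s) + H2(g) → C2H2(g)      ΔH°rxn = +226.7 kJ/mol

ΔH°rxn = -1328.3 kJ/mol

(i) reversed: +166.2 kJ/mol
(ii) reversed: +1255.5 kJ/mol
(iii) reversed: -184.9 kJ/mol
(iv) as written: contributes x
(v) reversed: -226.7 kJ/mol
-318.2 = (+166.2) + (+1255.5) + (-184.9) + (-226.7) + x
x = (-318.2 − (+1010.1)) / (1) = -1328.3 kJ/mol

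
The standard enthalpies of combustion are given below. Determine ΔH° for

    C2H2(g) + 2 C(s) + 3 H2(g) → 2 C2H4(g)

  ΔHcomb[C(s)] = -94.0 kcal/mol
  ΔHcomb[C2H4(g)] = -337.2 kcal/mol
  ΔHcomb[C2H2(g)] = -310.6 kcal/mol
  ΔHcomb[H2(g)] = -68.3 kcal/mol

With combustion enthalpies, reactants minus products:
= [1·(-310.6) + 2·(-94.0) + 3·(-68.3)] − [2·(-337.2)]
= -29.1 kcal/mol

ΔH° = -29.1 kcal/mol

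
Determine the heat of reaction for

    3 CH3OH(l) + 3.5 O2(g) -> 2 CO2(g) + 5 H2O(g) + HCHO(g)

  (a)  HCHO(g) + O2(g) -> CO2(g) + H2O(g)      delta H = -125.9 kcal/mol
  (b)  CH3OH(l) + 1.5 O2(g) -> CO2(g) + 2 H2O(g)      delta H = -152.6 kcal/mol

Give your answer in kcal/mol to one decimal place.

(a) reversed (HCHO(g) must end up as a product): +125.9 kcal/mol
(b) × 3 (scale by 3 for the 3 CH3OH(l)): (3)·(-152.6) = -457.8 kcal/mol
Combining the equations, delta H = (+125.9) + (-457.8) = -331.9 kcal/mol

delta H = -331.9 kcal/mol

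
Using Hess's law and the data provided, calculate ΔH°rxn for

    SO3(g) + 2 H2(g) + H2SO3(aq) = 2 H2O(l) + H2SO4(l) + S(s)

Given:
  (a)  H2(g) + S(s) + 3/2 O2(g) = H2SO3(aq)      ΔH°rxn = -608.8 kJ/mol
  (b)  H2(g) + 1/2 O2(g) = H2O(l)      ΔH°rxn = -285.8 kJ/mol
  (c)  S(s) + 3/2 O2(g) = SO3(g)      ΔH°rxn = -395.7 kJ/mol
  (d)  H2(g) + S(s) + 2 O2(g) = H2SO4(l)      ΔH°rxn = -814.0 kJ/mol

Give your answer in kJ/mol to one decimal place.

(a) reversed (reverse to put H2SO3(aq) on the reactant side): +608.8 kJ/mol
(b) × 2 (scale by 2 for the 2 H2O(l)): (2)·(-285.8) = -571.6 kJ/mol
(c) reversed (reverse to put SO3(g) on the reactant side): +395.7 kJ/mol
(d) as written (H2SO4(l) already on the product side): -814.0 kJ/mol
Combining the equations, ΔH°rxn = (+608.8) + (-571.6) + (+395.7) + (-814.0) = -381.1 kJ/mol

ΔH°rxn = -381.1 kJ/mol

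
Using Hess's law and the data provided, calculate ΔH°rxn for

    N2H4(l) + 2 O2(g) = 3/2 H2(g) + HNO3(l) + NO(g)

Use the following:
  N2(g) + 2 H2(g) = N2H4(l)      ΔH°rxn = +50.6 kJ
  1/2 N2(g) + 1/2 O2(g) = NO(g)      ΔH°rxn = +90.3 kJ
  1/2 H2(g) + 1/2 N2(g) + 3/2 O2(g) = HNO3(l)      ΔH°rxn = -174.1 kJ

ΔH°rxn = -134.4 kJ

equation 1 reversed (reverse to put N2H4(l) on the reactant side): -50.6 kJ
equation 2 as written (NO(g) already on the product side): +90.3 kJ
equation 3 as written (HNO3(l) already on the product side): -174.1 kJ
By Hess's law, ΔH°rxn = (-1)·(+50.6) + (1)·(+90.3) + (1)·(-174.1) = -134.4 kJ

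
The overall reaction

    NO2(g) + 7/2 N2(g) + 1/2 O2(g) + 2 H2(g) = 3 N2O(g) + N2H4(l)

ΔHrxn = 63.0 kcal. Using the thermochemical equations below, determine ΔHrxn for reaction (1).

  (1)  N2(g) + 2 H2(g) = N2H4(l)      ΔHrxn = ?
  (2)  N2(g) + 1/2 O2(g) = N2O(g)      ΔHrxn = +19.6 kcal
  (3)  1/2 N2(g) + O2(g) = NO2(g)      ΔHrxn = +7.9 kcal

ΔHrxn = 12.1 kcal

(1) as written: contributes x
(2) × 3: (3)·(+19.6) = +58.8 kcal
(3) reversed: -7.9 kcal
+63.0 = (+58.8) + (-7.9) + x
x = (+63.0 − (+50.9)) / (1) = 12.1 kcal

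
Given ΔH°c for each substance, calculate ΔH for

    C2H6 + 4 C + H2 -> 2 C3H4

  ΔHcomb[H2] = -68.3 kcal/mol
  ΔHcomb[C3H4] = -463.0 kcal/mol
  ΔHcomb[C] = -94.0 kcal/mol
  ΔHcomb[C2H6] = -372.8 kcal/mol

With combustion enthalpies, reactants minus products:
= [1·(-372.8) + 4·(-94.0) + 1·(-68.3)] − [2·(-463.0)]
= 108.9 kcal/mol

ΔH = 108.9 kcal/mol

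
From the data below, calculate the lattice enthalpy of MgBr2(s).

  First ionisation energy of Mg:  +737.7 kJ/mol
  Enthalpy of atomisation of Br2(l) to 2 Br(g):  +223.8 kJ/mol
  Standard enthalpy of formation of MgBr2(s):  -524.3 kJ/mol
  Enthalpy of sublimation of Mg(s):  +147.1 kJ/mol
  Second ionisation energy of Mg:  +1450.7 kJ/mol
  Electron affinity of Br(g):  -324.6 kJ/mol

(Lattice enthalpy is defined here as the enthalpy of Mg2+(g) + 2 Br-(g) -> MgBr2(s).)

U = -2434.4 kJ/mol

ΔHf° = 1·ΔHsub + 1·(ΣIE) + 1·D(Br2) + 2·EA + U
-524.3 = 1·(+147.1) + 1·(+2188.4) + 1·(+223.8) + 2·(-324.6) + U
U = -524.3 − (+1910.1) = -2434.4 kJ/mol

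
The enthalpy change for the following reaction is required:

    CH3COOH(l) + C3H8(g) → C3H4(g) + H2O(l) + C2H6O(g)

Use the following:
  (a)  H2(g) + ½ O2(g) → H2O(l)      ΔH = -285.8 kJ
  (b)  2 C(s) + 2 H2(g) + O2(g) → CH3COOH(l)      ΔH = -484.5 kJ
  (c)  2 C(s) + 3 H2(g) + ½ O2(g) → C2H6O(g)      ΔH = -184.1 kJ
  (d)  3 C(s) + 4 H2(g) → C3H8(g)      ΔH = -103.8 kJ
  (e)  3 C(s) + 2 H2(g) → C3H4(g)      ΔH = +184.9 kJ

ΔH = 303.3 kJ

(a) as written: -285.8 kJ
(b) reversed: +484.5 kJ
(c) as written: -184.1 kJ
(d) reversed: +103.8 kJ
(e) as written: +184.9 kJ
Summing the manipulated equations, ΔH = (-285.8) + (+484.5) + (-184.1) + (+103.8) + (+184.9) = 303.3 kJ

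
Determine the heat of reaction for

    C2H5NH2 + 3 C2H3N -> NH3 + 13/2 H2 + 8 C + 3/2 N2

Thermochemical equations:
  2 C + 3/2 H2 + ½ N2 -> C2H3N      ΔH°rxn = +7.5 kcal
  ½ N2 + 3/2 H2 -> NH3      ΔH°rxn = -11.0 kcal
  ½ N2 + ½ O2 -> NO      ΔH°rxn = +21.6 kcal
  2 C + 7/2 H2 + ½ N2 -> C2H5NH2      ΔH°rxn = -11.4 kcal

equation 1 reversed and × 3: (-3)·(+7.5) = -22.5 kcal
equation 2 as written: -11.0 kcal
equation 3: not needed.
equation 4 reversed: +11.4 kcal
Combining the equations, ΔH°rxn = (-22.5) + (-11.0) + (+11.4) = -22.1 kcal

ΔH°rxn = -22.1 kcal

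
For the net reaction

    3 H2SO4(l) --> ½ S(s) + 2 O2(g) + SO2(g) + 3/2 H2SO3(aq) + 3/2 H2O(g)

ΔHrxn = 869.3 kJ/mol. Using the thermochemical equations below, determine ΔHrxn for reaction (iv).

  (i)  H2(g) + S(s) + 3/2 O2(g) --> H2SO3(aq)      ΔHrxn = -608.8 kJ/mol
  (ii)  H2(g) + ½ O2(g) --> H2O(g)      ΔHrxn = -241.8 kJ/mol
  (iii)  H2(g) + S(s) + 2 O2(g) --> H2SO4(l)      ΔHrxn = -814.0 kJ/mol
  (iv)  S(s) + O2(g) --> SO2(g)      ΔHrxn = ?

(i) × 3/2: (3/2)·(-608.8) = -913.2 kJ/mol
(ii) × 3/2: (3/2)·(-241.8) = -362.7 kJ/mol
(iii) reversed and × 3: (-3)·(-814.0) = +2442.0 kJ/mol
(iv) as written: contributes x
+869.3 = (-913.2) + (-362.7) + (+2442.0) + x
x = (+869.3 − (+1166.1)) / (1) = -296.8 kJ/mol

ΔHrxn = -296.8 kJ/mol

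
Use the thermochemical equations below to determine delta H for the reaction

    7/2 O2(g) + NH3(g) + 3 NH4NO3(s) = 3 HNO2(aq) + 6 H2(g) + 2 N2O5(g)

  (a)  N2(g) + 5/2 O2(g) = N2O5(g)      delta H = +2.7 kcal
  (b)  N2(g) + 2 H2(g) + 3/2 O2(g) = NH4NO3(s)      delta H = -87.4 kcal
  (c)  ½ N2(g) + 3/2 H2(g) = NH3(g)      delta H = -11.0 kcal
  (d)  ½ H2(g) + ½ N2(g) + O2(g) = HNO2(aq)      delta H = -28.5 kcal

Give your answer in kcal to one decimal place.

delta H = 193.1 kcal

(a) × 2 (×2 to match 2 N2O5(g) in the target): (2)·(+2.7) = +5.4 kcal
(b) reversed and × 3 (NH4NO3(s) must end up as a reactant; ×3 to match 3 NH4NO3(s) in the target): (-3)·(-87.4) = +262.2 kcal
(c) reversed (NH3(g) must end up as a reactant): +11.0 kcal
(d) × 3 (×3 to match 3 HNO2(aq) in the target): (3)·(-28.5) = -85.5 kcal
delta H = (+5.4) + (+262.2) + (+11.0) + (-85.5) = 193.1 kcal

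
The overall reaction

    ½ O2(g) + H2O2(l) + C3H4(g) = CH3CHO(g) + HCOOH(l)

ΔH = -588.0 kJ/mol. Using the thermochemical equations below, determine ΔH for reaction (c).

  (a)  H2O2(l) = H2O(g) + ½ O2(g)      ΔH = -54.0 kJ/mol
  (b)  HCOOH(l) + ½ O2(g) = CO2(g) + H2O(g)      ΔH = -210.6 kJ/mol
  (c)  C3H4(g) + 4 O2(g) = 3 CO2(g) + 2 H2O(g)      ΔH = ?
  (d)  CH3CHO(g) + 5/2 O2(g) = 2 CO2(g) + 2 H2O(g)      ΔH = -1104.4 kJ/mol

ΔH = -1849.0 kJ/mol

(a) as written: -54.0 kJ/mol
(b) reversed: +210.6 kJ/mol
(c) as written: contributes x
(d) reversed: +1104.4 kJ/mol
-588.0 = (-54.0) + (+210.6) + (+1104.4) + x
x = (-588.0 − (+1261.0)) / (1) = -1849.0 kJ/mol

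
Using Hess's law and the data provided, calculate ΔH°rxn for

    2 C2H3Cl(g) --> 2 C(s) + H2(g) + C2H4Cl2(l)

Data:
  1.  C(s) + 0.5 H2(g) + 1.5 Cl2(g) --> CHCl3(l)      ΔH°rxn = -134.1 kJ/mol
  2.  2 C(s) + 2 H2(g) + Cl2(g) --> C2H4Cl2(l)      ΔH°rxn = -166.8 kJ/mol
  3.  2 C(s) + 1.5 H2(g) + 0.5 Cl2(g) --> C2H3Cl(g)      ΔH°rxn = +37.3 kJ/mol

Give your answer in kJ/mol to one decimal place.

eq. 1: not needed (CHCl3(l) appears nowhere else).
eq. 2 as written (C2H4Cl2(l) already on the product side): -166.8 kJ/mol
eq. 3 reversed and × 2 (reverse to put C2H3Cl(g) on the reactant side; scale by 2 for the 2 C2H3Cl(g)): (-2)·(+37.3) = -74.6 kJ/mol
Combining the equations, ΔH°rxn = (-166.8) + (-74.6) = -241.4 kJ/mol

ΔH°rxn = -241.4 kJ/mol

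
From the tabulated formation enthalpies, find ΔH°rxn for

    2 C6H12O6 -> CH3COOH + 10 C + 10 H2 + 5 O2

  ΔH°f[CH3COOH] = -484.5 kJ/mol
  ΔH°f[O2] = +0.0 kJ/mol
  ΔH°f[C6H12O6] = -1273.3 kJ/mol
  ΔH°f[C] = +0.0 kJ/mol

ΔH°rxn = Σ nΔHf°(products) − Σ nΔHf°(reactants).
Products: 1·(-484.5) + 10·(+0.0) + 10·(+0.0) + 5·(+0.0) = -484.5
Reactants: 2·(-1273.3) = -2546.6
ΔH°rxn = (-484.5) − (-2546.6) = 2062.1 kJ/mol

ΔH°rxn = 2062.1 kJ/mol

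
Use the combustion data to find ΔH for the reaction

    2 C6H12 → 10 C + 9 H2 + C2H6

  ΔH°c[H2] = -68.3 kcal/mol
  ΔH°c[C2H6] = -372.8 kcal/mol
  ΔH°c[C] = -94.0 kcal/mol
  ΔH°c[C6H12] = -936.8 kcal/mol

With combustion enthalpies, reactants minus products:
= [2·(-936.8)] − [10·(-94.0) + 9·(-68.3) + 1·(-372.8)]
= 53.9 kcal/mol

ΔH = 53.9 kcal/mol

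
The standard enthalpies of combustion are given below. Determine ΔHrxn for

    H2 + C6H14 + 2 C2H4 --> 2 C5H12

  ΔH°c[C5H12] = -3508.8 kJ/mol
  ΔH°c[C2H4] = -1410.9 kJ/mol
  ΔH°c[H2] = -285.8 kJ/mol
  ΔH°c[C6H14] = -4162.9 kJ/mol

With combustion enthalpies, reactants minus products:
= [1·(-285.8) + 1·(-4162.9) + 2·(-1410.9)] − [2·(-3508.8)]
= -252.9 kJ/mol

ΔHrxn = -252.9 kJ/mol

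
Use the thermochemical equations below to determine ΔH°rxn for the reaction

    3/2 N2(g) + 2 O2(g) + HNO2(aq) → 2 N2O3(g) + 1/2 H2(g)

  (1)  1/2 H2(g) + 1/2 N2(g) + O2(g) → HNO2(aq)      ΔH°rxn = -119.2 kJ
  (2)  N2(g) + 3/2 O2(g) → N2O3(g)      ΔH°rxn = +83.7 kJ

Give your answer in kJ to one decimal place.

ΔH°rxn = 286.6 kJ

(1) reversed (HNO2(aq) must end up as a reactant): +119.2 kJ
(2) × 2 (scale by 2 for the 2 N2O3(g)): (2)·(+83.7) = +167.4 kJ
Summing the manipulated equations, ΔH°rxn = (+119.2) + (+167.4) = 286.6 kJ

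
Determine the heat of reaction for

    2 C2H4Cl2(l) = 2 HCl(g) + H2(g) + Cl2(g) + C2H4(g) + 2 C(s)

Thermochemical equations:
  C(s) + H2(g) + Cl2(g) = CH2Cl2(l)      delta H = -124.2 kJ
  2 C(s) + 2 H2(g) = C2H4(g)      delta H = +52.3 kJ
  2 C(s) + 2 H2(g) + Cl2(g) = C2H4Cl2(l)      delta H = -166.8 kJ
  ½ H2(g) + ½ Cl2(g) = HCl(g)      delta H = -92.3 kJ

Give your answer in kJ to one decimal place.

equation 1: not needed.
equation 2 as written: +52.3 kJ
equation 3 reversed and × 2: (-2)·(-166.8) = +333.6 kJ
equation 4 × 2: (2)·(-92.3) = -184.6 kJ
Since enthalpy is a state function, delta H = (+52.3) + (+333.6) + (-184.6) = 201.3 kJ

delta H = 201.3 kJ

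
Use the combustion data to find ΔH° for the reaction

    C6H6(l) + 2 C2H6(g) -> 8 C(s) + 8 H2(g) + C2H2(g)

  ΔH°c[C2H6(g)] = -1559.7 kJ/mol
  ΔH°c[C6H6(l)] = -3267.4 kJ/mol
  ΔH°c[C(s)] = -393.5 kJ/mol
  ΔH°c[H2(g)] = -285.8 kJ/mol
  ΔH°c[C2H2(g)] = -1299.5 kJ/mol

ΔH° = 347.1 kJ/mol

With combustion enthalpies, reactants minus products:
= [1·(-3267.4) + 2·(-1559.7)] − [8·(-393.5) + 8·(-285.8) + 1·(-1299.5)]
= 347.1 kJ/mol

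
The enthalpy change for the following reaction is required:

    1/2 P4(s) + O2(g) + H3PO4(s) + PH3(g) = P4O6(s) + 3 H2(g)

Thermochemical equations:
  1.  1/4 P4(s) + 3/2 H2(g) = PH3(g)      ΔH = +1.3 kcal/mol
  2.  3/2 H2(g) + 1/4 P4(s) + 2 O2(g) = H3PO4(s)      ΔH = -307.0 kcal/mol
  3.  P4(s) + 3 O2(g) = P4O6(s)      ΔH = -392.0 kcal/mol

eq. 1 reversed: -1.3 kcal/mol
eq. 2 reversed: +307.0 kcal/mol
eq. 3 as written: -392.0 kcal/mol
By Hess's law, ΔH = (-1.3) + (+307.0) + (-392.0) = -86.3 kcal/mol

ΔH = -86.3 kcal/mol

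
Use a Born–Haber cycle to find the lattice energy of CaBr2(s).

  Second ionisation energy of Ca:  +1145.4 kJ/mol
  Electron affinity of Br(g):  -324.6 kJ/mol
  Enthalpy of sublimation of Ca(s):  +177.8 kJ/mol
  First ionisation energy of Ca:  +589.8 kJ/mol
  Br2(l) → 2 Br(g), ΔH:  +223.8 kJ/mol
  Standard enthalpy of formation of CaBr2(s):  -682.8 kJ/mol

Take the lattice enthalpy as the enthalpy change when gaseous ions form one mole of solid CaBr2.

U = -2170.4 kJ/mol

ΔHf° = 1·ΔHsub + 1·(ΣIE) + 1·D(Br2) + 2·EA + U
-682.8 = 1·(+177.8) + 1·(+1735.2) + 1·(+223.8) + 2·(-324.6) + U
U = -682.8 − (+1487.6) = -2170.4 kJ/mol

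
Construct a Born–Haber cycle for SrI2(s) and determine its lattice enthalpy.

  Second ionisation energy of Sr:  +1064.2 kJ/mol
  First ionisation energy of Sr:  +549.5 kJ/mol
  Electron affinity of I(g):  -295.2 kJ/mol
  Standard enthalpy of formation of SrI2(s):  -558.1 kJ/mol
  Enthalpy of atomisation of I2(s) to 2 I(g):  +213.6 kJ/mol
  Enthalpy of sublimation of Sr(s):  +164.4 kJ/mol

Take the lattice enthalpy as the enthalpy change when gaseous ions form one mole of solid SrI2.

U = -1959.4 kJ/mol

ΔHf° = 1·ΔHsub + 1·(ΣIE) + 1·D(I2) + 2·EA + U
-558.1 = 1·(+164.4) + 1·(+1613.7) + 1·(+213.6) + 2·(-295.2) + U
U = -558.1 − (+1401.3) = -1959.4 kJ/mol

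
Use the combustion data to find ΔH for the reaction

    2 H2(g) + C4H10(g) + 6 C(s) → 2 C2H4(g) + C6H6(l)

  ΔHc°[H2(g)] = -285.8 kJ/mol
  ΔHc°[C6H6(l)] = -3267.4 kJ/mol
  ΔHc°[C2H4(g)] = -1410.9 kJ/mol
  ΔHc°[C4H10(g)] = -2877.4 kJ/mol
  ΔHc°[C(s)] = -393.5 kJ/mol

Using ΔH = Σ nΔHc°(reactants) − Σ nΔHc°(products):
= [2·(-285.8) + 1·(-2877.4) + 6·(-393.5)] − [2·(-1410.9) + 1·(-3267.4)]
= 279.2 kJ/mol

ΔH = 279.2 kJ/mol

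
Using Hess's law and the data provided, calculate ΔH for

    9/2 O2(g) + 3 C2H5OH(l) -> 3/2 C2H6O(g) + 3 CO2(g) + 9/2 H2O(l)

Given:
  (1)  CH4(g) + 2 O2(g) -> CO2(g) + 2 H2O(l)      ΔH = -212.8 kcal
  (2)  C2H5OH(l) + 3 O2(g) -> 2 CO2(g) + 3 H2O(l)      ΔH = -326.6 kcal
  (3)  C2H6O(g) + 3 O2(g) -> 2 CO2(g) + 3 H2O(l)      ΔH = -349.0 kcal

ΔH = -456.3 kcal

(1): not needed (CH4(g) appears nowhere else).
(2) × 3 (scale by 3 for the 3 C2H5OH(l)): (3)·(-326.6) = -979.8 kcal
(3) reversed and × 3/2 (C2H6O(g) must end up as a product; ×3/2 to match 3/2 C2H6O(g) in the target): (-3/2)·(-349.0) = +523.5 kcal
ΔH = (-979.8) + (+523.5) = -456.3 kcal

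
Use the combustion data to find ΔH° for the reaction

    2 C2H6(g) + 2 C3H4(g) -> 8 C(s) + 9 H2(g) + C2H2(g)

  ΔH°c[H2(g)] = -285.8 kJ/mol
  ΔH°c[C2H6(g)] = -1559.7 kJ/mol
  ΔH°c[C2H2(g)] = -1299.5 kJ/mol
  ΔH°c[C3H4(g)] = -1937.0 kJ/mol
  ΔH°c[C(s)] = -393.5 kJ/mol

Using ΔH = Σ nΔHc°(reactants) − Σ nΔHc°(products):
= [2·(-1559.7) + 2·(-1937.0)] − [8·(-393.5) + 9·(-285.8) + 1·(-1299.5)]
= 26.3 kJ/mol

ΔH° = 26.3 kJ/mol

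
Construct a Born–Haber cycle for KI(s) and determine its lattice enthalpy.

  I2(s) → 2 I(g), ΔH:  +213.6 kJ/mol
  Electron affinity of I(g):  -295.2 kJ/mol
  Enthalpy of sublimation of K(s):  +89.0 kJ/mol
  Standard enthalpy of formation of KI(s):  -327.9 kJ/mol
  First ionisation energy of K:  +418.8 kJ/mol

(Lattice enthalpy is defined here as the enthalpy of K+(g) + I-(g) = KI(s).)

U = -647.3 kJ/mol

ΔHf° = 1·ΔHsub + 1·(ΣIE) + 1/2·D(I2) + 1·EA + U
-327.9 = 1·(+89.0) + 1·(+418.8) + 1/2·(+213.6) + 1·(-295.2) + U
U = -327.9 − (+319.4) = -647.3 kJ/mol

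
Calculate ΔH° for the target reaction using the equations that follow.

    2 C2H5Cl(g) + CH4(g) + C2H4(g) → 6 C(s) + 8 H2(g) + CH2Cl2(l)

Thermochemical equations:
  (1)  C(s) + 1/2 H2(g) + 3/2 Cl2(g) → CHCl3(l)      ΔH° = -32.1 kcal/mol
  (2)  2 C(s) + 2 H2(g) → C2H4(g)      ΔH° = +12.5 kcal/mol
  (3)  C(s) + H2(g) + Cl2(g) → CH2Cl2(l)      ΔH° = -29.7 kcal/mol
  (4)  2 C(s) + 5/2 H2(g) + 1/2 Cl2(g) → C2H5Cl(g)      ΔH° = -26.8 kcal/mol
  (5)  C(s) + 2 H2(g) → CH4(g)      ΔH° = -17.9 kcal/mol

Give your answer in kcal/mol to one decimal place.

(1): not needed.
(2) reversed: -12.5 kcal/mol
(3) as written: -29.7 kcal/mol
(4) reversed and × 2: (-2)·(-26.8) = +53.6 kcal/mol
(5) reversed: +17.9 kcal/mol
ΔH° = (-12.5) + (-29.7) + (+53.6) + (+17.9) = 29.3 kcal/mol

ΔH° = 29.3 kcal/mol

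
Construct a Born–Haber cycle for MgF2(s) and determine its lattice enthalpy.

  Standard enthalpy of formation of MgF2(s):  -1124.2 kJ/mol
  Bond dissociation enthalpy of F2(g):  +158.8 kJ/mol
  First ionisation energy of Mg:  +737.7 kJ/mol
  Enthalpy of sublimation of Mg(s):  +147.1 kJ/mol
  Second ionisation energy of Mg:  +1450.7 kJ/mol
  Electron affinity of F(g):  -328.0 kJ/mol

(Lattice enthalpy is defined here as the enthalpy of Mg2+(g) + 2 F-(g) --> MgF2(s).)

ΔHf° = 1·ΔHsub + 1·(ΣIE) + 1·D(F2) + 2·EA + U
-1124.2 = 1·(+147.1) + 1·(+2188.4) + 1·(+158.8) + 2·(-328.0) + U
U = -1124.2 − (+1838.3) = -2962.5 kJ/mol

U = -2962.5 kJ/mol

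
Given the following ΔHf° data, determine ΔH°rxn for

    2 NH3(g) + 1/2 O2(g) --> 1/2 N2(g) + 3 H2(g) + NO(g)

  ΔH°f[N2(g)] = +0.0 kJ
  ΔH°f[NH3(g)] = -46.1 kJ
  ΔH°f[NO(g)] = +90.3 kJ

ΔH°rxn = 182.5 kJ

Products: 1/2·(+0.0) + 3·(+0.0) + 1·(+90.3) = +90.3
Reactants: 2·(-46.1) + 1/2·(+0.0) = -92.2
ΔH°rxn = (+90.3) − (-92.2) = 182.5 kJ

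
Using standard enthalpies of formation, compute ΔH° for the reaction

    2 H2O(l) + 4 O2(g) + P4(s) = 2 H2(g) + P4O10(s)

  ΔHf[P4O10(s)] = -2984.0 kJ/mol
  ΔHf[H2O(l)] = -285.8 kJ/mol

Products: 2·(+0.0) + 1·(-2984.0) = -2984.0
Reactants: 2·(-285.8) + 4·(+0.0) + 1·(+0.0) = -571.6
ΔH° = (-2984.0) − (-571.6) = -2412.4 kJ/mol

ΔH° = -2412.4 kJ/mol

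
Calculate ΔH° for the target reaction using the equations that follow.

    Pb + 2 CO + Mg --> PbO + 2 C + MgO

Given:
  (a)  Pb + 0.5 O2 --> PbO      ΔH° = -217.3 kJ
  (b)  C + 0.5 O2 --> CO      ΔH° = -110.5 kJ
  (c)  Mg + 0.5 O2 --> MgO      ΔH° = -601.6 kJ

(a) as written: -217.3 kJ
(b) reversed and × 2: (-2)·(-110.5) = +221.0 kJ
(c) as written: -601.6 kJ
ΔH° = (1)·(-217.3) + (-2)·(-110.5) + (1)·(-601.6) = -597.9 kJ

ΔH° = -597.9 kJ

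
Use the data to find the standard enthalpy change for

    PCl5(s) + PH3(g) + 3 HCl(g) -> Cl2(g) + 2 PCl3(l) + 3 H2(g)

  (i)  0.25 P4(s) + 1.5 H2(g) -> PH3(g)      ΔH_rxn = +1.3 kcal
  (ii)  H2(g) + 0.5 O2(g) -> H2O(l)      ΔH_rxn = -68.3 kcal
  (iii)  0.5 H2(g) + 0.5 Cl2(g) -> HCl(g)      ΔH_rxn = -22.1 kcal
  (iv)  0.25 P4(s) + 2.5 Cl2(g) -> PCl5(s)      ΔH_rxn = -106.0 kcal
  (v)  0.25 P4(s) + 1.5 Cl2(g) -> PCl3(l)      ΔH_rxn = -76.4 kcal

(i) reversed (PH3(g) must end up as a reactant): -1.3 kcal
(ii): not needed (O2(g) appears nowhere else).
(iii) reversed and × 3 (reverse to put HCl(g) on the reactant side; ×3 to match 3 HCl(g) in the target): (-3)·(-22.1) = +66.3 kcal
(iv) reversed (reverse to put PCl5(s) on the reactant side): +106.0 kcal
(v) × 2 (×2 to match 2 PCl3(l) in the target): (2)·(-76.4) = -152.8 kcal
ΔH_rxn = (-1)·(+1.3) + (-3)·(-22.1) + (-1)·(-106.0) + (2)·(-76.4) = 18.2 kcal

ΔH_rxn = 18.2 kcal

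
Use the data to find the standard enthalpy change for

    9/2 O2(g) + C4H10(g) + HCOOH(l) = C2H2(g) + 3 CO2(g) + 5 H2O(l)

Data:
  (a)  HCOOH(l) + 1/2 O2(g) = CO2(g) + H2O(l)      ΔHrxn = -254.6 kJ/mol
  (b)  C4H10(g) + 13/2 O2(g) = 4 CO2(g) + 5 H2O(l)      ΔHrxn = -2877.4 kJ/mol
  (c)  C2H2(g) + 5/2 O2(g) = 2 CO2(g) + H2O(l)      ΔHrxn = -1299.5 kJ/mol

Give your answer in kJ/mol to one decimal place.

ΔHrxn = -1832.5 kJ/mol

(a) as written (HCOOH(l) already on the reactant side): -254.6 kJ/mol
(b) as written (C4H10(g) already on the reactant side): -2877.4 kJ/mol
(c) reversed (C2H2(g) must end up as a product): +1299.5 kJ/mol
ΔHrxn = (-254.6) + (-2877.4) + (+1299.5) = -1832.5 kJ/mol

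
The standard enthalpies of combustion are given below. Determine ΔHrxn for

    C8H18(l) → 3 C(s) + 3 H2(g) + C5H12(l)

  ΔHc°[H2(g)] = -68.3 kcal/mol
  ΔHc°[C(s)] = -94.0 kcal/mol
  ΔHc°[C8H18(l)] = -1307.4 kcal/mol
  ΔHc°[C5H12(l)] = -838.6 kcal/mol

Using ΔH = Σ nΔHc°(reactants) − Σ nΔHc°(products):
= [1·(-1307.4)] − [3·(-94.0) + 3·(-68.3) + 1·(-838.6)]
= 18.1 kcal/mol

ΔHrxn = 18.1 kcal/mol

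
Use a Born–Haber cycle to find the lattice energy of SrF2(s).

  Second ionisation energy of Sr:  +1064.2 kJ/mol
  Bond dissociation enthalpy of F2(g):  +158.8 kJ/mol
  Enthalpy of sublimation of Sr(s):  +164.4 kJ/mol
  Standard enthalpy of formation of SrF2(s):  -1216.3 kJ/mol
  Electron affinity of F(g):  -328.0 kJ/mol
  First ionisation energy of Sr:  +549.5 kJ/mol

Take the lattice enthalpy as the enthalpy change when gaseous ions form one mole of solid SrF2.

U = -2497.2 kJ/mol

ΔHf° = 1·ΔHsub + 1·(ΣIE) + 1·D(F2) + 2·EA + U
-1216.3 = 1·(+164.4) + 1·(+1613.7) + 1·(+158.8) + 2·(-328.0) + U
U = -1216.3 − (+1280.9) = -2497.2 kJ/mol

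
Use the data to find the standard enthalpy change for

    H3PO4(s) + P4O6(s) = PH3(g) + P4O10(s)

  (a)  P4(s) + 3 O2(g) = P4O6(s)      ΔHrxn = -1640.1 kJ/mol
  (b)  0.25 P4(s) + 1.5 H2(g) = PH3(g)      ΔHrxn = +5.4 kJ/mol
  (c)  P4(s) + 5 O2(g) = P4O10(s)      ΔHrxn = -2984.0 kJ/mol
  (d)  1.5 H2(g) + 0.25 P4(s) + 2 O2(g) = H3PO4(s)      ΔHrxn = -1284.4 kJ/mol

(a) reversed (P4O6(s) must end up as a reactant): +1640.1 kJ/mol
(b) as written (PH3(g) already on the product side): +5.4 kJ/mol
(c) as written (P4O10(s) already on the product side): -2984.0 kJ/mol
(d) reversed (reverse to put H3PO4(s) on the reactant side): +1284.4 kJ/mol
Since enthalpy is a state function, ΔHrxn = (+1640.1) + (+5.4) + (-2984.0) + (+1284.4) = -54.1 kJ/mol

ΔHrxn = -54.1 kJ/mol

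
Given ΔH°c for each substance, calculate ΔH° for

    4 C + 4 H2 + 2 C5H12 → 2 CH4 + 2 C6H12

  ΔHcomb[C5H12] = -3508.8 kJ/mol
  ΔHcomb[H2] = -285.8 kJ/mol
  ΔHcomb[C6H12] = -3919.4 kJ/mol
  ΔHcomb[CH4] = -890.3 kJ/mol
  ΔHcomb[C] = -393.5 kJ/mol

ΔH° = -115.4 kJ/mol

Using ΔH = Σ nΔHc°(reactants) − Σ nΔHc°(products):
= [4·(-393.5) + 4·(-285.8) + 2·(-3508.8)] − [2·(-890.3) + 2·(-3919.4)]
= -115.4 kJ/mol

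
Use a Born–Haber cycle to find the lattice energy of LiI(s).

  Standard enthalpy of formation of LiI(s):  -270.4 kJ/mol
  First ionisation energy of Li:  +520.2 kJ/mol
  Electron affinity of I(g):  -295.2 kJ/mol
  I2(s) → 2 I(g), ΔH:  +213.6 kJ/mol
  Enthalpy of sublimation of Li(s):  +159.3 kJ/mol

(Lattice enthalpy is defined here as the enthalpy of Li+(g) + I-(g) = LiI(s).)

U = -761.5 kJ/mol

ΔHf° = 1·ΔHsub + 1·(ΣIE) + 1/2·D(I2) + 1·EA + U
-270.4 = 1·(+159.3) + 1·(+520.2) + 1/2·(+213.6) + 1·(-295.2) + U
U = -270.4 − (+491.1) = -761.5 kJ/mol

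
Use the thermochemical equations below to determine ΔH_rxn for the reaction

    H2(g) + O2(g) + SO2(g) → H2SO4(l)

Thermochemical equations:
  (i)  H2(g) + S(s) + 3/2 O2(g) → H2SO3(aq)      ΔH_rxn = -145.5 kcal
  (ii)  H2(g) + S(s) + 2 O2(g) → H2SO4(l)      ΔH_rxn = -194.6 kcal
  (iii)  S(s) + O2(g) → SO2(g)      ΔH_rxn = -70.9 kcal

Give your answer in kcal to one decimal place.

(i): not needed (H2SO3(aq) appears nowhere else).
(ii) as written (H2SO4(l) already on the product side): -194.6 kcal
(iii) reversed (SO2(g) must end up as a reactant): +70.9 kcal
By Hess's law, ΔH_rxn = (1)·(-194.6) + (-1)·(-70.9) = -123.7 kcal

ΔH_rxn = -123.7 kcal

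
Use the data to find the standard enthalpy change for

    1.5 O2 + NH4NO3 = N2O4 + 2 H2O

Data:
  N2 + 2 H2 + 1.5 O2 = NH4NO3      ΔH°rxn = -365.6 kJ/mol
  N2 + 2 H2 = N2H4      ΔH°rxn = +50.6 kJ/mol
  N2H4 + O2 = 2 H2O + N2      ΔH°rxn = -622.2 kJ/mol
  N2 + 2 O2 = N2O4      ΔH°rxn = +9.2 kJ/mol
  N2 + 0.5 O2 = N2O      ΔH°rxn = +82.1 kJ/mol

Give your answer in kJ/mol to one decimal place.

equation 1 reversed: +365.6 kJ/mol
equation 2 as written: +50.6 kJ/mol
equation 3 as written: -622.2 kJ/mol
equation 4 as written: +9.2 kJ/mol
equation 5: not needed.
Combining the equations, ΔH°rxn = (+365.6) + (+50.6) + (-622.2) + (+9.2) = -196.8 kJ/mol

ΔH°rxn = -196.8 kJ/mol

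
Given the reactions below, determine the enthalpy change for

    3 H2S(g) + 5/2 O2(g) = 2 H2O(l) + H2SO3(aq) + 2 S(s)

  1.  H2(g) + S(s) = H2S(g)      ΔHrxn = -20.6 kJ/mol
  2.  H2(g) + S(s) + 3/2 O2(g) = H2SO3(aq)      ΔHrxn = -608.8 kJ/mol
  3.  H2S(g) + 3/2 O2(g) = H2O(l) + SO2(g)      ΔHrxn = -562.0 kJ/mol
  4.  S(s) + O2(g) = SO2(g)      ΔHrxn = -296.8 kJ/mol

eq. 1 reversed: +20.6 kJ/mol
eq. 2 as written: -608.8 kJ/mol
eq. 3 × 2: (2)·(-562.0) = -1124.0 kJ/mol
eq. 4 reversed and × 2: (-2)·(-296.8) = +593.6 kJ/mol
Combining the equations, ΔHrxn = (-1)·(-20.6) + (1)·(-608.8) + (2)·(-562.0) + (-2)·(-296.8) = -1118.6 kJ/mol

ΔHrxn = -1118.6 kJ/mol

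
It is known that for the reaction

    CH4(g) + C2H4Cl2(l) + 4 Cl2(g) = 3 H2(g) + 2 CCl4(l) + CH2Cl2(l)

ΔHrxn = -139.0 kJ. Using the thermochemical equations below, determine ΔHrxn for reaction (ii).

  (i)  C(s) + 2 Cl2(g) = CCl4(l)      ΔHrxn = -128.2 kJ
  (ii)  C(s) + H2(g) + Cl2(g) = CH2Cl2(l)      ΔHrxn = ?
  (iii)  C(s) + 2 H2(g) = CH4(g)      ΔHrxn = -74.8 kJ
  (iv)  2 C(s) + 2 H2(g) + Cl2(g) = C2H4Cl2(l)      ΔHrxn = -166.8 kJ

(i) × 2: (2)·(-128.2) = -256.4 kJ
(ii) as written: contributes x
(iii) reversed: +74.8 kJ
(iv) reversed: +166.8 kJ
-139.0 = (-256.4) + (+74.8) + (+166.8) + x
x = (-139.0 − (-14.8)) / (1) = -124.2 kJ

ΔHrxn = -124.2 kJ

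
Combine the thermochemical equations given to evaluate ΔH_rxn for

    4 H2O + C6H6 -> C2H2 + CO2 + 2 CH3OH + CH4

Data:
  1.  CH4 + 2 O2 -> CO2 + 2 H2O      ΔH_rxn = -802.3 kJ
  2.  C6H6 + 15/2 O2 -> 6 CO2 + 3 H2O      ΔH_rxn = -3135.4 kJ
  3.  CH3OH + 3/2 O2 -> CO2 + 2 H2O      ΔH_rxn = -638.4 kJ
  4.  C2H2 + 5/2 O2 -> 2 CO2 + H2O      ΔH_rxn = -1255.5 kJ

ΔH_rxn = 199.2 kJ

eq. 1 reversed: +802.3 kJ
eq. 2 as written: -3135.4 kJ
eq. 3 reversed and × 2: (-2)·(-638.4) = +1276.8 kJ
eq. 4 reversed: +1255.5 kJ
ΔH_rxn = (-1)·(-802.3) + (1)·(-3135.4) + (-2)·(-638.4) + (-1)·(-1255.5) = 199.2 kJ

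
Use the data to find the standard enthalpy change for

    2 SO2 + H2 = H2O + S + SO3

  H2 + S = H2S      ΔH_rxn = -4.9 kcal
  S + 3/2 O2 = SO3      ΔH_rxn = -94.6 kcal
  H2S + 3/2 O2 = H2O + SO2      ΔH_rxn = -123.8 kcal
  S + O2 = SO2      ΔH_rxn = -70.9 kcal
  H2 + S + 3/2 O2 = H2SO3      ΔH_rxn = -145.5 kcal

ΔH_rxn = -10.6 kcal

equation 1 as written: -4.9 kcal
equation 2 as written (SO3 already on the product side): -94.6 kcal
equation 3 as written (H2O already on the product side): -123.8 kcal
equation 4 reversed and × 3: (-3)·(-70.9) = +212.7 kcal
equation 5: not needed (H2SO3 appears nowhere else).
ΔH_rxn = (1)·(-4.9) + (1)·(-94.6) + (1)·(-123.8) + (-3)·(-70.9) = -10.6 kcal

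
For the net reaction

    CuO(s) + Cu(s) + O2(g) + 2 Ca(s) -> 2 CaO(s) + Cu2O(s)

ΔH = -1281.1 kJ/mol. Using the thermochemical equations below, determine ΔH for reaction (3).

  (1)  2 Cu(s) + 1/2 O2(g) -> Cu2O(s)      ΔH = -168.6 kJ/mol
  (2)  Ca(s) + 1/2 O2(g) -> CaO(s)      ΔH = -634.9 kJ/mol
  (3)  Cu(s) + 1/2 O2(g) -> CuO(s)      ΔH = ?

ΔH = -157.3 kJ/mol

(1) as written (Cu2O(s) already on the product side): -168.6 kJ/mol
(2) × 2 (scale by 2 for the 2 CaO(s)): (2)·(-634.9) = -1269.8 kJ/mol
(3) reversed (reverse to put CuO(s) on the reactant side): contributes −x
-1281.1 = (-168.6) + (-1269.8) − x
x = (-1281.1 − (-1438.4)) / (-1) = -157.3 kJ/mol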